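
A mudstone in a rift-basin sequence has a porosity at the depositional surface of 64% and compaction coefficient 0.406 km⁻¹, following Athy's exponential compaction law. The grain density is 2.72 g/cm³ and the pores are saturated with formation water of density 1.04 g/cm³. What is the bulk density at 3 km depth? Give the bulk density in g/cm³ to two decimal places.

Porosity at depth: phi = 0.64·exp(−0.406×3) = 0.64×0.2958 = 0.1893
Bulk density: ρ_b = (1−phi)ρ_g + phi·ρ_f = 0.8107×2.72 + 0.1893×1.04
       = 2.205 + 0.197 = 2.402 g/cm³

2.40 g/cm³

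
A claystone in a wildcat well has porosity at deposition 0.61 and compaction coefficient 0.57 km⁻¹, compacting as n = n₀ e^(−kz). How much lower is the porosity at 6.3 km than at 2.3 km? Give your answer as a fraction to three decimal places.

0.148

n(2.3) = 0.61·e^(−0.57×2.3) = 0.1644
n(6.3) = 0.61·e^(−0.57×6.3) = 0.0168
Δn = 0.1644 − 0.0168 = 0.1476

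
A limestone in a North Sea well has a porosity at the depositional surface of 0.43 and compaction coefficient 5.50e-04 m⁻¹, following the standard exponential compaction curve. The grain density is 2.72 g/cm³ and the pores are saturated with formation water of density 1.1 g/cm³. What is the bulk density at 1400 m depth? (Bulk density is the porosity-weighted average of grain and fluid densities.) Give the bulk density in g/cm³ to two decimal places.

2.40 g/cm³

Working in km (1 km = 1000 m; β in km⁻¹ = β in m⁻¹ × 1000):
Porosity at depth: phi = 0.43·exp(−0.55×1.4) = 0.43×0.4630 = 0.1991
Bulk density: ρ_b = (1−phi)ρ_g + phi·ρ_f = 0.8009×2.72 + 0.1991×1.1
       = 2.178 + 0.219 = 2.397 g/cm³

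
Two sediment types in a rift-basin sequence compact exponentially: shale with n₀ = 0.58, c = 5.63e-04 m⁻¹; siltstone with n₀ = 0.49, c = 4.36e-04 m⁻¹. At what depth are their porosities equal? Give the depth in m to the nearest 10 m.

1330 m

Working in km (1 km = 1000 m; c in km⁻¹ = c in m⁻¹ × 1000):
Set n₀ₐ e^(−cₐd) = n₀ᵦ e^(−cᵦd) ⇒ ln(n₀ₐ/n₀ᵦ) = (cₐ − cᵦ)·d
d = ln(0.58/0.49) / (0.563 − 0.436) = 0.1686 / 0.127 = 1.328 km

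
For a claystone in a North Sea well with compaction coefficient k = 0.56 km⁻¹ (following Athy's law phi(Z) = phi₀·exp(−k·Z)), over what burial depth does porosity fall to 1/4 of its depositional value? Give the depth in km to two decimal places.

phi/phi₀ = 1/4 ⇒ exp(−k·Z) = 1/4 ⇒ Z = ln(4) / k
Z = 1.3863 / 0.56 = 2.476 km

2.48 km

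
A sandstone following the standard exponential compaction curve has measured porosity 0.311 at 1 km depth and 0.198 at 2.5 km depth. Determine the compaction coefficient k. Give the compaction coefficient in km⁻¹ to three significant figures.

0.301 km⁻¹

Athy: phi(Z) = phi₀ e^(−kZ) ⇒ phi₁/phi₂ = e^{k(Z₂−Z₁)} ⇒ k = ln(phi₁/phi₂)/(Z₂−Z₁)
k = ln(0.311/0.198) / (2.5 − 1) = ln(1.571) / 1.5 = 0.4515 / 1.5 = 0.301 km⁻¹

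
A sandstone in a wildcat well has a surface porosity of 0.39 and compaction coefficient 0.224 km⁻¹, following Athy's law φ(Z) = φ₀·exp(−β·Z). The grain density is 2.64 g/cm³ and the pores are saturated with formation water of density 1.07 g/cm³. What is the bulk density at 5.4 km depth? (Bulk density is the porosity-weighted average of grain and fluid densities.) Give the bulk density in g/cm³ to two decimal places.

Porosity at depth: φ = 0.39·exp(−0.224×5.4) = 0.39×0.2983 = 0.1163
Bulk density: ρ_b = (1−φ)ρ_g + φ·ρ_f = 0.8837×2.64 + 0.1163×1.07
       = 2.333 + 0.124 = 2.457 g/cm³

2.46 g/cm³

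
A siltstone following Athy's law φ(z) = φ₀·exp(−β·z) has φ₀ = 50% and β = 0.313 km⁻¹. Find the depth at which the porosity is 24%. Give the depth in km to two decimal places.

2.34 km

Invert Athy's law: z = ln(φ₀/φ) / β
z = ln(0.5/0.24) / 0.313 = ln(2.083) / 0.313 = 0.7340 / 0.313 = 2.345 km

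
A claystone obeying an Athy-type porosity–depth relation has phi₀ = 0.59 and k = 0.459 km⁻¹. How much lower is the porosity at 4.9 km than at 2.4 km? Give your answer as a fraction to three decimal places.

phi(2.4) = 0.59·e^(−0.459×2.4) = 0.1961
phi(4.9) = 0.59·e^(−0.459×4.9) = 0.0622
Δphi = 0.1961 − 0.0622 = 0.1338

0.134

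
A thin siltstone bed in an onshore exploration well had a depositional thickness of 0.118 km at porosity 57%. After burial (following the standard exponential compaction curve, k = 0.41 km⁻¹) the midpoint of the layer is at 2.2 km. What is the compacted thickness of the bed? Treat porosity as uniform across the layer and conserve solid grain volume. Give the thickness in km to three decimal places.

Porosity at 2.2 km: phi = 0.57·exp(−0.41×2.2) = 0.2313
Solid-volume conservation: h(1−phi) = h₀(1−phi₀) ⇒ h = h₀·(1−phi₀)/(1−phi)
h = 0.118 × (1 − 0.57)/(1 − 0.2313) = 0.118 × 0.5594 = 0.0660 km

0.066 km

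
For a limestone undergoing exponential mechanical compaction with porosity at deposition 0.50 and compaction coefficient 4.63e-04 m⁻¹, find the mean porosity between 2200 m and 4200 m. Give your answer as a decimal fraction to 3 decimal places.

Working in km (1 km = 1000 m; k in km⁻¹ = k in m⁻¹ × 1000):
⟨n⟩ = (1/(d₂−d₁)) ∫ n₀ e^(−kd) dd = n₀·(e^(−k·d₁) − e^(−k·d₂)) / (k·(d₂−d₁))
e^(−0.463×2.2) = 0.3611; e^(−0.463×4.2) = 0.1430
⟨n⟩ = 0.5 × (0.3611 − 0.1430) / (0.463 × 2) = 0.5 × 0.2355 = 0.1177

0.118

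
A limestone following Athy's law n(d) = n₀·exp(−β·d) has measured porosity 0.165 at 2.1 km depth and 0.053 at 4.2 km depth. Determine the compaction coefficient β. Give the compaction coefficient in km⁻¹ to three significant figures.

Athy: n(d) = n₀ e^(−βd) ⇒ n₁/n₂ = e^{β(d₂−d₁)} ⇒ β = ln(n₁/n₂)/(d₂−d₁)
β = ln(0.165/0.053) / (4.2 − 2.1) = ln(3.113) / 2.1 = 1.1357 / 2.1 = 0.5408 km⁻¹

0.541 km⁻¹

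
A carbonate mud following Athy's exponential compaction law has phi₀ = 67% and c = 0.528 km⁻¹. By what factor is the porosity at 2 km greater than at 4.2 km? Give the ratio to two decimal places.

3.20

phi(Z₁)/phi(Z₂) = e^(−c·Z₁)/e^(−c·Z₂) = e^{c(Z₂−Z₁)}
= exp(0.528 × 2.2) = exp(1.162) = 3.1950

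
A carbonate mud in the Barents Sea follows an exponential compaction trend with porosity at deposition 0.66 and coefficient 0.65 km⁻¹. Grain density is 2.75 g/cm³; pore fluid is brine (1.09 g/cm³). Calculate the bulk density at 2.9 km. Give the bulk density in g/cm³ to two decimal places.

2.58 g/cm³

Porosity at depth: φ = 0.66·exp(−0.65×2.9) = 0.66×0.1518 = 0.1002
Bulk density: ρ_b = (1−φ)ρ_g + φ·ρ_f = 0.8998×2.75 + 0.1002×1.09
       = 2.474 + 0.109 = 2.584 g/cm³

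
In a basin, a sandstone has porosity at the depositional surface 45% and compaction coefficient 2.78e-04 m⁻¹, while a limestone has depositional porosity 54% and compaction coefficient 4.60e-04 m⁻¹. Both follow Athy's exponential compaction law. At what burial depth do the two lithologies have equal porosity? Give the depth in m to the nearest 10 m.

Working in km (1 km = 1000 m; β in km⁻¹ = β in m⁻¹ × 1000):
Set phi₀ₐ e^(−βₐd) = phi₀ᵦ e^(−βᵦd) ⇒ ln(phi₀ₐ/phi₀ᵦ) = (βₐ − βᵦ)·d
d = ln(0.45/0.54) / (0.278 − 0.46) = -0.1823 / -0.182 = 1.002 km

1000 m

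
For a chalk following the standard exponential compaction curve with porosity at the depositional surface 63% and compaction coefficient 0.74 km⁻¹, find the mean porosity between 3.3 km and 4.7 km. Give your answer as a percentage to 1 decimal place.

3.4%

⟨n⟩ = (1/(Z₂−Z₁)) ∫ n₀ e^(−cZ) dZ = n₀·(e^(−c·Z₁) − e^(−c·Z₂)) / (c·(Z₂−Z₁))
e^(−0.74×3.3) = 0.0870; e^(−0.74×4.7) = 0.0309
⟨n⟩ = 0.63 × (0.0870 − 0.0309) / (0.74 × 1.4) = 0.63 × 0.0542 = 0.0341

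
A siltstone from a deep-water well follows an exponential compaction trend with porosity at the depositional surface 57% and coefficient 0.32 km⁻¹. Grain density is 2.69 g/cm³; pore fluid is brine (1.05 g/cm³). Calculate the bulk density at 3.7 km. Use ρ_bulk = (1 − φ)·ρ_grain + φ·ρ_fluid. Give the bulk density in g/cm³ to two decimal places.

Porosity at depth: n = 0.57·exp(−0.32×3.7) = 0.57×0.3061 = 0.1744
Bulk density: ρ_b = (1−n)ρ_g + n·ρ_f = 0.8256×2.69 + 0.1744×1.05
       = 2.221 + 0.183 = 2.404 g/cm³

2.40 g/cm³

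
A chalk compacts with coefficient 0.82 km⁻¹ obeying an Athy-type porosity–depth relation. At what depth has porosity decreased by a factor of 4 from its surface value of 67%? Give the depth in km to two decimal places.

n/n₀ = 1/4 ⇒ exp(−β·d) = 1/4 ⇒ d = ln(4) / β
d = 1.3863 / 0.82 = 1.691 km

1.69 km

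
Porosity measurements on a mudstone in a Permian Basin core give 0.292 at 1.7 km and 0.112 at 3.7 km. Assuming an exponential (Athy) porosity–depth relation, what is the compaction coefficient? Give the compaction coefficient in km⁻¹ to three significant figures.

Athy: phi(d) = phi₀ e^(−βd) ⇒ phi₁/phi₂ = e^{β(d₂−d₁)} ⇒ β = ln(phi₁/phi₂)/(d₂−d₁)
β = ln(0.292/0.112) / (3.7 − 1.7) = ln(2.607) / 2 = 0.9583 / 2 = 0.4791 km⁻¹

0.479 km⁻¹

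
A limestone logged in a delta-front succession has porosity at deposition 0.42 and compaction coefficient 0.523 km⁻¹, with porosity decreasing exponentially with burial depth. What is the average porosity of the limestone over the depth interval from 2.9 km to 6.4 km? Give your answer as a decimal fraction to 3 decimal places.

⟨n⟩ = (1/(Z₂−Z₁)) ∫ n₀ e^(−cZ) dZ = n₀·(e^(−c·Z₁) − e^(−c·Z₂)) / (c·(Z₂−Z₁))
e^(−0.523×2.9) = 0.2194; e^(−0.523×6.4) = 0.0352
⟨n⟩ = 0.42 × (0.2194 − 0.0352) / (0.523 × 3.5) = 0.42 × 0.1007 = 0.0423

0.042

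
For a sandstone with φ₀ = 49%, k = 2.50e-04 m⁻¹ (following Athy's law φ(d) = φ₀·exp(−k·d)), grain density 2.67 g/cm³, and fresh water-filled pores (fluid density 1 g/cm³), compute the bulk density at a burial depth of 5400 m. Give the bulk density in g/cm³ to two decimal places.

2.46 g/cm³

Working in km (1 km = 1000 m; k in km⁻¹ = k in m⁻¹ × 1000):
Porosity at depth: φ = 0.49·exp(−0.25×5.4) = 0.49×0.2592 = 0.1270
Bulk density: ρ_b = (1−φ)ρ_g + φ·ρ_f = 0.8730×2.67 + 0.1270×1
       = 2.331 + 0.127 = 2.458 g/cm³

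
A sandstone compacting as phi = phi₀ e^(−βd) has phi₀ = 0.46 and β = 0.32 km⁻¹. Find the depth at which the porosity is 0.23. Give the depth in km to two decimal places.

Invert Athy's law: d = ln(phi₀/phi) / β
d = ln(0.46/0.23) / 0.32 = ln(2) / 0.32 = 0.6931 / 0.32 = 2.166 km

2.17 km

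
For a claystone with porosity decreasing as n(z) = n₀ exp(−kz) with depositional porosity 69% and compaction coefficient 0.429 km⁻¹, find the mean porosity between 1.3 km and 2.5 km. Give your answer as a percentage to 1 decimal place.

⟨n⟩ = (1/(z₂−z₁)) ∫ n₀ e^(−kz) dz = n₀·(e^(−k·z₁) − e^(−k·z₂)) / (k·(z₂−z₁))
e^(−0.429×1.3) = 0.5725; e^(−0.429×2.5) = 0.3422
⟨n⟩ = 0.69 × (0.5725 − 0.3422) / (0.429 × 1.2) = 0.69 × 0.4475 = 0.3088

30.9%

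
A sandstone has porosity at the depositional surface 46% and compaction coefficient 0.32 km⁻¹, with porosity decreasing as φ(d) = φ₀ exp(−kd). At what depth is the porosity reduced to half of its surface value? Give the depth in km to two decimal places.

φ/φ₀ = 1/2 ⇒ exp(−k·d) = 1/2 ⇒ d = ln(2) / k
d = 0.6931 / 0.32 = 2.166 km

2.17 km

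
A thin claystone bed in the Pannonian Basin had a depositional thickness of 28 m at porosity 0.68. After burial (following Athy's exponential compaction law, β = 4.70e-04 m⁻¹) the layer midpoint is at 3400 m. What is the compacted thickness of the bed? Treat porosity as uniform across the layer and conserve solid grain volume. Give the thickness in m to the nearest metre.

Working in km (1 km = 1000 m; β in km⁻¹ = β in m⁻¹ × 1000):
Porosity at 3.4 km: φ = 0.68·exp(−0.47×3.4) = 0.1376
Solid-volume conservation: h(1−φ) = h₀(1−φ₀) ⇒ h = h₀·(1−φ₀)/(1−φ)
h = 0.028 × (1 − 0.68)/(1 − 0.1376) = 0.028 × 0.3710 = 0.0104 km

10 m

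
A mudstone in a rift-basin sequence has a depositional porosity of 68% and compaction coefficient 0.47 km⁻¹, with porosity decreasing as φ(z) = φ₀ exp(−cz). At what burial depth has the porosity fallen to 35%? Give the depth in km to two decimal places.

Invert Athy's law: z = ln(φ₀/φ) / c
z = ln(0.68/0.35) / 0.47 = ln(1.943) / 0.47 = 0.6642 / 0.47 = 1.413 km

1.41 km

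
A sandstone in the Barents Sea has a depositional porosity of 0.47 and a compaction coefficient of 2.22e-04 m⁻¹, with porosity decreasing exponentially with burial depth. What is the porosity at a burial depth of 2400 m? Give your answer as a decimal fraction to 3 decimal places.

0.276

Working in km (1 km = 1000 m; k in km⁻¹ = k in m⁻¹ × 1000):
n = n₀·exp(−k·z) = 0.47 × exp(−0.222 × 2.4) = 0.47 × exp(−0.5328)
  = 0.47 × 0.5870 = 0.2759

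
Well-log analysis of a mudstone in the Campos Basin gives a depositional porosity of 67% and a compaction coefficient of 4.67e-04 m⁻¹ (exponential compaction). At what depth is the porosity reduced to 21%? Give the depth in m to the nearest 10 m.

Working in km (1 km = 1000 m; c in km⁻¹ = c in m⁻¹ × 1000):
Invert Athy's law: z = ln(n₀/n) / c
z = ln(0.67/0.21) / 0.467 = ln(3.19) / 0.467 = 1.1602 / 0.467 = 2.484 km

2480 m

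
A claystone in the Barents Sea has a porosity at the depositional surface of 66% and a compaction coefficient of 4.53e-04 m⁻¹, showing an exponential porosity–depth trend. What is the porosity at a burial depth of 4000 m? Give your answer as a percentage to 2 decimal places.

Working in km (1 km = 1000 m; c in km⁻¹ = c in m⁻¹ × 1000):
n = n₀·exp(−c·z) = 0.66 × exp(−0.453 × 4) = 0.66 × exp(−1.812)
  = 0.66 × 0.1633 = 0.1078

10.78%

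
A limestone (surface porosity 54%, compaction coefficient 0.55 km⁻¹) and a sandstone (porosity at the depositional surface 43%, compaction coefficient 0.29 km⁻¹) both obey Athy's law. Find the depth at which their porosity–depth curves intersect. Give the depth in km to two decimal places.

Set φ₀ₐ e^(−βₐZ) = φ₀ᵦ e^(−βᵦZ) ⇒ ln(φ₀ₐ/φ₀ᵦ) = (βₐ − βᵦ)·Z
Z = ln(0.54/0.43) / (0.55 − 0.29) = 0.2278 / 0.26 = 0.876 km

0.88 km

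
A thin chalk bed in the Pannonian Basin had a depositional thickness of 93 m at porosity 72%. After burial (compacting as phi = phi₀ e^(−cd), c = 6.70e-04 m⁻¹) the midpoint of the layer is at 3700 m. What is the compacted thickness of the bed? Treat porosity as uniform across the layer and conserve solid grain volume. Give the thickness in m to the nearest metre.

Working in km (1 km = 1000 m; c in km⁻¹ = c in m⁻¹ × 1000):
Porosity at 3.7 km: phi = 0.72·exp(−0.67×3.7) = 0.0604
Solid-volume conservation: h(1−phi) = h₀(1−phi₀) ⇒ h = h₀·(1−phi₀)/(1−phi)
h = 0.093 × (1 − 0.72)/(1 − 0.0604) = 0.093 × 0.2980 = 0.0277 km

28 m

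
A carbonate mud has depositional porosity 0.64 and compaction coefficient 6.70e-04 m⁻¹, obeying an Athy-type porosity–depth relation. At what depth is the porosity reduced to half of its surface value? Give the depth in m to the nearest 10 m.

Working in km (1 km = 1000 m; k in km⁻¹ = k in m⁻¹ × 1000):
phi/phi₀ = 1/2 ⇒ exp(−k·z) = 1/2 ⇒ z = ln(2) / k
z = 0.6931 / 0.67 = 1.035 km

1030 m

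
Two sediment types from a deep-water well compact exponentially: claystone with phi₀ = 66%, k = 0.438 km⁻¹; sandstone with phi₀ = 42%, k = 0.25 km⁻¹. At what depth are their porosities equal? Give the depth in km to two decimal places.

Set phi₀ₐ e^(−kₐz) = phi₀ᵦ e^(−kᵦz) ⇒ ln(phi₀ₐ/phi₀ᵦ) = (kₐ − kᵦ)·z
z = ln(0.66/0.42) / (0.438 − 0.25) = 0.4520 / 0.188 = 2.404 km

2.40 km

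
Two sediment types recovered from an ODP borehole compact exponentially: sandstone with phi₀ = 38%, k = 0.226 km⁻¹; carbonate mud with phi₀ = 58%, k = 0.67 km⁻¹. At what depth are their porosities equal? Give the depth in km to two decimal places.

Set phi₀ₐ e^(−kₐZ) = phi₀ᵦ e^(−kᵦZ) ⇒ ln(phi₀ₐ/phi₀ᵦ) = (kₐ − kᵦ)·Z
Z = ln(0.38/0.58) / (0.226 − 0.67) = -0.4229 / -0.444 = 0.952 km

0.95 km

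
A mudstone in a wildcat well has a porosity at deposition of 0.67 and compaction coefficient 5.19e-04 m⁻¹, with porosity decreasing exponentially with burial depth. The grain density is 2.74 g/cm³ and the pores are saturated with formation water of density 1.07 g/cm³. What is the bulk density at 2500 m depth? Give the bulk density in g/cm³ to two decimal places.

Working in km (1 km = 1000 m; β in km⁻¹ = β in m⁻¹ × 1000):
Porosity at depth: phi = 0.67·exp(−0.519×2.5) = 0.67×0.2732 = 0.1831
Bulk density: ρ_b = (1−phi)ρ_g + phi·ρ_f = 0.8169×2.74 + 0.1831×1.07
       = 2.238 + 0.196 = 2.434 g/cm³

2.43 g/cm³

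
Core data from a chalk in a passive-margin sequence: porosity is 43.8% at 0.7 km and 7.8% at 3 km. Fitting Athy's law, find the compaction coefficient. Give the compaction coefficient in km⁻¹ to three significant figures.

Athy: n(d) = n₀ e^(−βd) ⇒ n₁/n₂ = e^{β(d₂−d₁)} ⇒ β = ln(n₁/n₂)/(d₂−d₁)
β = ln(0.438/0.078) / (3 − 0.7) = ln(5.615) / 2.3 = 1.7255 / 2.3 = 0.7502 km⁻¹

0.750 km⁻¹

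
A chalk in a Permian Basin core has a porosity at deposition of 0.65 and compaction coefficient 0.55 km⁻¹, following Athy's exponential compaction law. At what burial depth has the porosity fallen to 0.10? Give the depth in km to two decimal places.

Invert Athy's law: Z = ln(φ₀/φ) / c
Z = ln(0.65/0.1) / 0.55 = ln(6.5) / 0.55 = 1.8718 / 0.55 = 3.403 km

3.40 km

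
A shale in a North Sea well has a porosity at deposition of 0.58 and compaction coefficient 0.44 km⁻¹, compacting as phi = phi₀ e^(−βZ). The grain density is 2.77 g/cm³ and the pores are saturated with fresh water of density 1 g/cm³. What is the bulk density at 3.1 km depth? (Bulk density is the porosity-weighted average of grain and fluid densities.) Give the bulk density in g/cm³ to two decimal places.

2.51 g/cm³

Porosity at depth: phi = 0.58·exp(−0.44×3.1) = 0.58×0.2556 = 0.1483
Bulk density: ρ_b = (1−phi)ρ_g + phi·ρ_f = 0.8517×2.77 + 0.1483×1
       = 2.359 + 0.148 = 2.508 g/cm³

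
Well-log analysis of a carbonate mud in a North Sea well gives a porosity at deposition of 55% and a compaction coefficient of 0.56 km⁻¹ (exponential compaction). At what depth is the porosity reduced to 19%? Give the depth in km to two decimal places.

Invert Athy's law: d = ln(φ₀/φ) / β
d = ln(0.55/0.19) / 0.56 = ln(2.895) / 0.56 = 1.0629 / 0.56 = 1.898 km

1.90 km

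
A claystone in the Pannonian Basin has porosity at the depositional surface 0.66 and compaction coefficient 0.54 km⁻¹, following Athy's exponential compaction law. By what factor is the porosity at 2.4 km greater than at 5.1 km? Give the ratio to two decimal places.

n(d₁)/n(d₂) = e^(−β·d₁)/e^(−β·d₂) = e^{β(d₂−d₁)}
= exp(0.54 × 2.7) = exp(1.458) = 4.2974

4.30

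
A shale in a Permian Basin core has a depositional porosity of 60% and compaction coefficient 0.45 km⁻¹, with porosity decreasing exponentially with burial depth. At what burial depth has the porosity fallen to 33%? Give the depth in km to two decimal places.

Invert Athy's law: d = ln(n₀/n) / k
d = ln(0.6/0.33) / 0.45 = ln(1.818) / 0.45 = 0.5978 / 0.45 = 1.329 km

1.33 km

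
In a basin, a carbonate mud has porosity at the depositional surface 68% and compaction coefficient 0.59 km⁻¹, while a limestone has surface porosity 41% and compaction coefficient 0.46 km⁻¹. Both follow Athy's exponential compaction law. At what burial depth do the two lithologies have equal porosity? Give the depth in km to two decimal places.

3.89 km

Set φ₀ₐ e^(−βₐd) = φ₀ᵦ e^(−βᵦd) ⇒ ln(φ₀ₐ/φ₀ᵦ) = (βₐ − βᵦ)·d
d = ln(0.68/0.41) / (0.59 − 0.46) = 0.5059 / 0.13 = 3.892 km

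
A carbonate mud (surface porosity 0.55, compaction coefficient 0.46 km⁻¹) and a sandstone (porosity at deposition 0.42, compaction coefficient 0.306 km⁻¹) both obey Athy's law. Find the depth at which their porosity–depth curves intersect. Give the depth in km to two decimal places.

1.75 km

Set φ₀ₐ e^(−kₐd) = φ₀ᵦ e^(−kᵦd) ⇒ ln(φ₀ₐ/φ₀ᵦ) = (kₐ − kᵦ)·d
d = ln(0.55/0.42) / (0.46 − 0.306) = 0.2697 / 0.154 = 1.751 km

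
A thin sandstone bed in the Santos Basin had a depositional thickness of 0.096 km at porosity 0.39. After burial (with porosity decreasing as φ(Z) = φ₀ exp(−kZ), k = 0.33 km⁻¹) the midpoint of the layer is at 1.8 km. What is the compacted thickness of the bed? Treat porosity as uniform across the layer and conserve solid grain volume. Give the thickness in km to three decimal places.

Porosity at 1.8 km: φ = 0.39·exp(−0.33×1.8) = 0.2153
Solid-volume conservation: h(1−φ) = h₀(1−φ₀) ⇒ h = h₀·(1−φ₀)/(1−φ)
h = 0.096 × (1 − 0.39)/(1 − 0.2153) = 0.096 × 0.7774 = 0.0746 km

0.075 km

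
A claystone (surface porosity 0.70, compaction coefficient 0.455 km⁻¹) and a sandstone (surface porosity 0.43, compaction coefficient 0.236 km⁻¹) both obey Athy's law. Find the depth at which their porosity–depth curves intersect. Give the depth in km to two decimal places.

2.23 km

Set phi₀ₐ e^(−kₐz) = phi₀ᵦ e^(−kᵦz) ⇒ ln(phi₀ₐ/phi₀ᵦ) = (kₐ − kᵦ)·z
z = ln(0.7/0.43) / (0.455 − 0.236) = 0.4873 / 0.219 = 2.225 km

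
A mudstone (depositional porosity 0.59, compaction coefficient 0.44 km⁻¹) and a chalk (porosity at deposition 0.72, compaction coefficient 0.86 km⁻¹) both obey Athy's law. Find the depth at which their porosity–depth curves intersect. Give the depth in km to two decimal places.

0.47 km

Set phi₀ₐ e^(−cₐZ) = phi₀ᵦ e^(−cᵦZ) ⇒ ln(phi₀ₐ/phi₀ᵦ) = (cₐ − cᵦ)·Z
Z = ln(0.59/0.72) / (0.44 − 0.86) = -0.1991 / -0.42 = 0.474 km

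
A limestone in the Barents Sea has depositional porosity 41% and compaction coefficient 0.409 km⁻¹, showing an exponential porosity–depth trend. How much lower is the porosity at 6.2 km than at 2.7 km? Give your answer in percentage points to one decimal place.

φ(2.7) = 0.41·e^(−0.409×2.7) = 0.1359
φ(6.2) = 0.41·e^(−0.409×6.2) = 0.0325
Δφ = 0.1359 − 0.0325 = 0.1034

10.3 percentage points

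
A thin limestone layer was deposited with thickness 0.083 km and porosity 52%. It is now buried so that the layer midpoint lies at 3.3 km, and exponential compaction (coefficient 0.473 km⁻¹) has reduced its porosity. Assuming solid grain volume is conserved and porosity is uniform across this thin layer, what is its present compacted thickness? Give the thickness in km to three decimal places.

Porosity at 3.3 km: n = 0.52·exp(−0.473×3.3) = 0.1092
Solid-volume conservation: h(1−n) = h₀(1−n₀) ⇒ h = h₀·(1−n₀)/(1−n)
h = 0.083 × (1 − 0.52)/(1 − 0.1092) = 0.083 × 0.5388 = 0.0447 km

0.045 km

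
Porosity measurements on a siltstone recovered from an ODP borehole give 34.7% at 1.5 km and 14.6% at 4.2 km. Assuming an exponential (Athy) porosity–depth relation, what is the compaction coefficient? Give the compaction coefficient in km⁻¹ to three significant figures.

0.321 km⁻¹

Athy: phi(z) = phi₀ e^(−cz) ⇒ phi₁/phi₂ = e^{c(z₂−z₁)} ⇒ c = ln(phi₁/phi₂)/(z₂−z₁)
c = ln(0.347/0.146) / (4.2 − 1.5) = ln(2.377) / 2.7 = 0.8657 / 2.7 = 0.3206 km⁻¹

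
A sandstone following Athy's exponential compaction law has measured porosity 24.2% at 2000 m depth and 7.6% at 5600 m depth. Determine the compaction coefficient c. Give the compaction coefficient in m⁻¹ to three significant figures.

Working in km (1 km = 1000 m; c in km⁻¹ = c in m⁻¹ × 1000):
Athy: φ(d) = φ₀ e^(−cd) ⇒ φ₁/φ₂ = e^{c(d₂−d₁)} ⇒ c = ln(φ₁/φ₂)/(d₂−d₁)
c = ln(0.242/0.076) / (5.6 − 2) = ln(3.184) / 3.6 = 1.1582 / 3.6 = 0.3217 km⁻¹

0.000322 m⁻¹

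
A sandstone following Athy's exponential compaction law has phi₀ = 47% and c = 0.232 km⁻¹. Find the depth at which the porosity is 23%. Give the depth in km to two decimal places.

3.08 km

Invert Athy's law: z = ln(phi₀/phi) / c
z = ln(0.47/0.23) / 0.232 = ln(2.043) / 0.232 = 0.7147 / 0.232 = 3.080 km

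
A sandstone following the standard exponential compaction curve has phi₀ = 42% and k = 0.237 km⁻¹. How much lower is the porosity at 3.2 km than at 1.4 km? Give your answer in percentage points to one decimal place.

10.5 percentage points

phi(1.4) = 0.42·e^(−0.237×1.4) = 0.3014
phi(3.2) = 0.42·e^(−0.237×3.2) = 0.1967
Δphi = 0.3014 − 0.1967 = 0.1047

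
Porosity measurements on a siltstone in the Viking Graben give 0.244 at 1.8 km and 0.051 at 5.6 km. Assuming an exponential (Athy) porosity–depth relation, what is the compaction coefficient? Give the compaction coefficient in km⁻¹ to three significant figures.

0.412 km⁻¹

Athy: phi(z) = phi₀ e^(−kz) ⇒ phi₁/phi₂ = e^{k(z₂−z₁)} ⇒ k = ln(phi₁/phi₂)/(z₂−z₁)
k = ln(0.244/0.051) / (5.6 − 1.8) = ln(4.784) / 3.8 = 1.5653 / 3.8 = 0.4119 km⁻¹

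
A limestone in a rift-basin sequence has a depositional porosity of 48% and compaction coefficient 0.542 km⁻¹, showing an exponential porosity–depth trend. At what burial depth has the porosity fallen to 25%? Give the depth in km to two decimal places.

Invert Athy's law: d = ln(φ₀/φ) / k
d = ln(0.48/0.25) / 0.542 = ln(1.92) / 0.542 = 0.6523 / 0.542 = 1.204 km

1.20 km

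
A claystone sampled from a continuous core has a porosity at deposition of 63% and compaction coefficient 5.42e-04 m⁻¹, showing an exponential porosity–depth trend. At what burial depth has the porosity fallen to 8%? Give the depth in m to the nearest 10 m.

3810 m

Working in km (1 km = 1000 m; k in km⁻¹ = k in m⁻¹ × 1000):
Invert Athy's law: d = ln(phi₀/phi) / k
d = ln(0.63/0.08) / 0.542 = ln(7.875) / 0.542 = 2.0637 / 0.542 = 3.808 km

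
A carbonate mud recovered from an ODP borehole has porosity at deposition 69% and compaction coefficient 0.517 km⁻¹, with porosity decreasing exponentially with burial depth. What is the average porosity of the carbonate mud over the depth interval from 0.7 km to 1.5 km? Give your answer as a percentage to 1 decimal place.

39.4%

⟨phi⟩ = (1/(z₂−z₁)) ∫ phi₀ e^(−kz) dz = phi₀·(e^(−k·z₁) − e^(−k·z₂)) / (k·(z₂−z₁))
e^(−0.517×0.7) = 0.6964; e^(−0.517×1.5) = 0.4605
⟨phi⟩ = 0.69 × (0.6964 − 0.4605) / (0.517 × 0.8) = 0.69 × 0.5703 = 0.3935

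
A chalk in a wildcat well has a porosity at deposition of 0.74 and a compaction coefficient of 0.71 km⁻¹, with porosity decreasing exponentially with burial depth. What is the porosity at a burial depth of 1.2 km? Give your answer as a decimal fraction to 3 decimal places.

n = n₀·exp(−β·Z) = 0.74 × exp(−0.71 × 1.2) = 0.74 × exp(−0.852)
  = 0.74 × 0.4266 = 0.3157

0.316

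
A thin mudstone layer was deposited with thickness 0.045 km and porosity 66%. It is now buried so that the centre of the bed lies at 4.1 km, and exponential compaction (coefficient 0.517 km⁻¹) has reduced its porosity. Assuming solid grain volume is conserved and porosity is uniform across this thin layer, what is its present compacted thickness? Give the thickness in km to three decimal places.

0.017 km

Porosity at 4.1 km: n = 0.66·exp(−0.517×4.1) = 0.0792
Solid-volume conservation: h(1−n) = h₀(1−n₀) ⇒ h = h₀·(1−n₀)/(1−n)
h = 0.045 × (1 − 0.66)/(1 − 0.0792) = 0.045 × 0.3693 = 0.0166 km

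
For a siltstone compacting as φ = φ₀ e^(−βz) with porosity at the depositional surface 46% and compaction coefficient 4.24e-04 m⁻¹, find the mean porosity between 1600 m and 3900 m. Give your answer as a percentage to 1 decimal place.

Working in km (1 km = 1000 m; β in km⁻¹ = β in m⁻¹ × 1000):
⟨φ⟩ = (1/(z₂−z₁)) ∫ φ₀ e^(−βz) dz = φ₀·(e^(−β·z₁) − e^(−β·z₂)) / (β·(z₂−z₁))
e^(−0.424×1.6) = 0.5074; e^(−0.424×3.9) = 0.1914
⟨φ⟩ = 0.46 × (0.5074 − 0.1914) / (0.424 × 2.3) = 0.46 × 0.3241 = 0.1491

14.9%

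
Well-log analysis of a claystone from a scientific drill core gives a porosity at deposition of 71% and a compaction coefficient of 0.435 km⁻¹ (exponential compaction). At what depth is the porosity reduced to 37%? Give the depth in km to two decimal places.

1.50 km

Invert Athy's law: d = ln(φ₀/φ) / β
d = ln(0.71/0.37) / 0.435 = ln(1.919) / 0.435 = 0.6518 / 0.435 = 1.498 km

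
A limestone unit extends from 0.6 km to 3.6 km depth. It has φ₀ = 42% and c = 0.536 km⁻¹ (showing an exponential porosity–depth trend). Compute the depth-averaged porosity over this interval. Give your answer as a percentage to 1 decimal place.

15.1%

⟨φ⟩ = (1/(d₂−d₁)) ∫ φ₀ e^(−cd) dd = φ₀·(e^(−c·d₁) − e^(−c·d₂)) / (c·(d₂−d₁))
e^(−0.536×0.6) = 0.7250; e^(−0.536×3.6) = 0.1452
⟨φ⟩ = 0.42 × (0.7250 − 0.1452) / (0.536 × 3) = 0.42 × 0.3606 = 0.1514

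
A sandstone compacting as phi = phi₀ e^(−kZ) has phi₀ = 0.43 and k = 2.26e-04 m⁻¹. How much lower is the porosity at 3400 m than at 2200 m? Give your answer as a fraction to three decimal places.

Working in km (1 km = 1000 m; k in km⁻¹ = k in m⁻¹ × 1000):
phi(2.2) = 0.43·e^(−0.226×2.2) = 0.2615
phi(3.4) = 0.43·e^(−0.226×3.4) = 0.1994
Δphi = 0.2615 − 0.1994 = 0.0621

0.062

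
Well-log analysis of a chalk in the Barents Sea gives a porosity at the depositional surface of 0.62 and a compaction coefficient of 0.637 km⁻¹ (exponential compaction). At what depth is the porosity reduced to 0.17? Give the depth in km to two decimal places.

2.03 km

Invert Athy's law: Z = ln(φ₀/φ) / k
Z = ln(0.62/0.17) / 0.637 = ln(3.647) / 0.637 = 1.2939 / 0.637 = 2.031 km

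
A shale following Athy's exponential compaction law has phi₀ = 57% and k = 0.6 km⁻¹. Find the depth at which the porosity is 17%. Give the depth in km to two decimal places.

Invert Athy's law: Z = ln(phi₀/phi) / k
Z = ln(0.57/0.17) / 0.6 = ln(3.353) / 0.6 = 1.2098 / 0.6 = 2.016 km

2.02 km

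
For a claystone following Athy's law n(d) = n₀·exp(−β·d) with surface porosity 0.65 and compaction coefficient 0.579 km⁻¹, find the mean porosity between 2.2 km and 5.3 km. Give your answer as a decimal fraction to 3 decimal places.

⟨n⟩ = (1/(d₂−d₁)) ∫ n₀ e^(−βd) dd = n₀·(e^(−β·d₁) − e^(−β·d₂)) / (β·(d₂−d₁))
e^(−0.579×2.2) = 0.2798; e^(−0.579×5.3) = 0.0465
⟨n⟩ = 0.65 × (0.2798 − 0.0465) / (0.579 × 3.1) = 0.65 × 0.1300 = 0.0845

0.084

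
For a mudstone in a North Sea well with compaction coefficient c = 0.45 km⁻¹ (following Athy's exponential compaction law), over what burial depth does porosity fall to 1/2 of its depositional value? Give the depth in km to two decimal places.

phi/phi₀ = 1/2 ⇒ exp(−c·Z) = 1/2 ⇒ Z = ln(2) / c
Z = 0.6931 / 0.45 = 1.540 km

1.54 km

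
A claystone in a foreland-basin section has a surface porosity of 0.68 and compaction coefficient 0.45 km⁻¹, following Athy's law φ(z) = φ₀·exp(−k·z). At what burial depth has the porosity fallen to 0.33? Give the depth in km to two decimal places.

1.61 km

Invert Athy's law: z = ln(φ₀/φ) / k
z = ln(0.68/0.33) / 0.45 = ln(2.061) / 0.45 = 0.7230 / 0.45 = 1.607 km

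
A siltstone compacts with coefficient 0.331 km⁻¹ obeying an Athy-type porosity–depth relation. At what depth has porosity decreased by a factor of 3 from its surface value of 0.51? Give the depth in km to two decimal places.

phi/phi₀ = 1/3 ⇒ exp(−c·Z) = 1/3 ⇒ Z = ln(3) / c
Z = 1.0986 / 0.331 = 3.319 km

3.32 km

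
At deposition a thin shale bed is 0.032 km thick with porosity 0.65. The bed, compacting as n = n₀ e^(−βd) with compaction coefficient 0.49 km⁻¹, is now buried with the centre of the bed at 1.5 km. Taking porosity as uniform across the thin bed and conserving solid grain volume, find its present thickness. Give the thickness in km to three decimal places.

0.016 km

Porosity at 1.5 km: n = 0.65·exp(−0.49×1.5) = 0.3117
Solid-volume conservation: h(1−n) = h₀(1−n₀) ⇒ h = h₀·(1−n₀)/(1−n)
h = 0.032 × (1 − 0.65)/(1 − 0.3117) = 0.032 × 0.5085 = 0.0163 km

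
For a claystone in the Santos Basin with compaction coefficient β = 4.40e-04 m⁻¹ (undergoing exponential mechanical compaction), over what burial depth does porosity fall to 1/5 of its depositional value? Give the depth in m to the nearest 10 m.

Working in km (1 km = 1000 m; β in km⁻¹ = β in m⁻¹ × 1000):
φ/φ₀ = 1/5 ⇒ exp(−β·Z) = 1/5 ⇒ Z = ln(5) / β
Z = 1.6094 / 0.44 = 3.658 km

3660 m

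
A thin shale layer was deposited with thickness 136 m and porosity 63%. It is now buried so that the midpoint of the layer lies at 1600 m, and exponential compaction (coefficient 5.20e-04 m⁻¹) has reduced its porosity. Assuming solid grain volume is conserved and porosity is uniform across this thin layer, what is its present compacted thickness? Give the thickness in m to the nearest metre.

69 m

Working in km (1 km = 1000 m; k in km⁻¹ = k in m⁻¹ × 1000):
Porosity at 1.6 km: n = 0.63·exp(−0.52×1.6) = 0.2742
Solid-volume conservation: h(1−n) = h₀(1−n₀) ⇒ h = h₀·(1−n₀)/(1−n)
h = 0.136 × (1 − 0.63)/(1 − 0.2742) = 0.136 × 0.5098 = 0.0693 km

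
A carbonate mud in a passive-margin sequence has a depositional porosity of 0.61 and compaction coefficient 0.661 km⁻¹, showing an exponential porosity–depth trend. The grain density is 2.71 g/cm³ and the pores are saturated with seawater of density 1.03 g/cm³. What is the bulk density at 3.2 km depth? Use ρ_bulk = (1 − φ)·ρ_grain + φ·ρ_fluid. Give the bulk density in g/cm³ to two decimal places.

Porosity at depth: φ = 0.61·exp(−0.661×3.2) = 0.61×0.1206 = 0.0736
Bulk density: ρ_b = (1−φ)ρ_g + φ·ρ_f = 0.9264×2.71 + 0.0736×1.03
       = 2.511 + 0.076 = 2.586 g/cm³

2.59 g/cm³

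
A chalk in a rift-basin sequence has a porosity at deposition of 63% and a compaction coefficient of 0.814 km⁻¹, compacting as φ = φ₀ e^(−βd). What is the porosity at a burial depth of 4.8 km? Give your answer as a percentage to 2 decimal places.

φ = φ₀·exp(−β·d) = 0.63 × exp(−0.814 × 4.8) = 0.63 × exp(−3.907)
  = 0.63 × 0.0201 = 0.0127

1.27%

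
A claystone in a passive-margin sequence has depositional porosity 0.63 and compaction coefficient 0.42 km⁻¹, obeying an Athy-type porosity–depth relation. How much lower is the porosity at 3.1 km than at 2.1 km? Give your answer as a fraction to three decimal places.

0.089

n(2.1) = 0.63·e^(−0.42×2.1) = 0.2608
n(3.1) = 0.63·e^(−0.42×3.1) = 0.1714
Δn = 0.2608 − 0.1714 = 0.0894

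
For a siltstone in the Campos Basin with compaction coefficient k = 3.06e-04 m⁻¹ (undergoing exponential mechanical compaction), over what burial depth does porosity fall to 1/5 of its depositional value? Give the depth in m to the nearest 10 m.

Working in km (1 km = 1000 m; k in km⁻¹ = k in m⁻¹ × 1000):
φ/φ₀ = 1/5 ⇒ exp(−k·z) = 1/5 ⇒ z = ln(5) / k
z = 1.6094 / 0.306 = 5.260 km

5260 m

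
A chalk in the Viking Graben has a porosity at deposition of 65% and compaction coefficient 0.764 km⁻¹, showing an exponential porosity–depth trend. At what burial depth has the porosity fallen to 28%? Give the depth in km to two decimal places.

1.10 km

Invert Athy's law: d = ln(phi₀/phi) / c
d = ln(0.65/0.28) / 0.764 = ln(2.321) / 0.764 = 0.8422 / 0.764 = 1.102 km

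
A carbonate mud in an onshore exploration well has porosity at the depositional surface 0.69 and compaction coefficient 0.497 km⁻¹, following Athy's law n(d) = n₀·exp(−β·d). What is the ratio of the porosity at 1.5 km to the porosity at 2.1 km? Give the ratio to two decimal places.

1.35

n(d₁)/n(d₂) = e^(−β·d₁)/e^(−β·d₂) = e^{β(d₂−d₁)}
= exp(0.497 × 0.6) = exp(0.2982) = 1.3474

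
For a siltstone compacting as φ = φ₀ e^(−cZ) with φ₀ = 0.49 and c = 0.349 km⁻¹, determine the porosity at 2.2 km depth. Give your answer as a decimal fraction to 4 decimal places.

0.2274

φ = φ₀·exp(−c·Z) = 0.49 × exp(−0.349 × 2.2) = 0.49 × exp(−0.7678)
  = 0.49 × 0.4640 = 0.2274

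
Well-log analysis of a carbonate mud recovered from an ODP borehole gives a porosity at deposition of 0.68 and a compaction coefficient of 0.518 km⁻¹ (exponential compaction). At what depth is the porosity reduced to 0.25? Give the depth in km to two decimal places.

1.93 km

Invert Athy's law: d = ln(φ₀/φ) / β
d = ln(0.68/0.25) / 0.518 = ln(2.72) / 0.518 = 1.0006 / 0.518 = 1.932 km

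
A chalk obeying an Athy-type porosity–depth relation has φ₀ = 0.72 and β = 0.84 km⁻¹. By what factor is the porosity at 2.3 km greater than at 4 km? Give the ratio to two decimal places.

4.17

φ(d₁)/φ(d₂) = e^(−β·d₁)/e^(−β·d₂) = e^{β(d₂−d₁)}
= exp(0.84 × 1.7) = exp(1.428) = 4.1704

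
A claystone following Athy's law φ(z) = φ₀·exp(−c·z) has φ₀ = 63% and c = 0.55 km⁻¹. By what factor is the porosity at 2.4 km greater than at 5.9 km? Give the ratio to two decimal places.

φ(z₁)/φ(z₂) = e^(−c·z₁)/e^(−c·z₂) = e^{c(z₂−z₁)}
= exp(0.55 × 3.5) = exp(1.925) = 6.8551

6.86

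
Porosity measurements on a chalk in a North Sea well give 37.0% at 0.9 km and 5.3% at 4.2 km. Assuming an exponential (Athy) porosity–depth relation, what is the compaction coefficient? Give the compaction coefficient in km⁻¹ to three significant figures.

0.589 km⁻¹

Athy: phi(z) = phi₀ e^(−kz) ⇒ phi₁/phi₂ = e^{k(z₂−z₁)} ⇒ k = ln(phi₁/phi₂)/(z₂−z₁)
k = ln(0.37/0.053) / (4.2 − 0.9) = ln(6.981) / 3.3 = 1.9432 / 3.3 = 0.5889 km⁻¹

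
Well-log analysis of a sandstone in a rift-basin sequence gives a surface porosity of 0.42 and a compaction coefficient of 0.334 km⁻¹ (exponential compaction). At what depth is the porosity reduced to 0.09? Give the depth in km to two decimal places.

4.61 km

Invert Athy's law: z = ln(phi₀/phi) / c
z = ln(0.42/0.09) / 0.334 = ln(4.667) / 0.334 = 1.5404 / 0.334 = 4.612 km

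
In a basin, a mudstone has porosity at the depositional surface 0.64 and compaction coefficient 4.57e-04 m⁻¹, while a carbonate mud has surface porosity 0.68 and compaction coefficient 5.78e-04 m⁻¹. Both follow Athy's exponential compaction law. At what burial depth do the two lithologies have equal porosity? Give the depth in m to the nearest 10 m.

Working in km (1 km = 1000 m; β in km⁻¹ = β in m⁻¹ × 1000):
Set phi₀ₐ e^(−βₐd) = phi₀ᵦ e^(−βᵦd) ⇒ ln(phi₀ₐ/phi₀ᵦ) = (βₐ − βᵦ)·d
d = ln(0.64/0.68) / (0.457 − 0.578) = -0.0606 / -0.121 = 0.501 km

500 m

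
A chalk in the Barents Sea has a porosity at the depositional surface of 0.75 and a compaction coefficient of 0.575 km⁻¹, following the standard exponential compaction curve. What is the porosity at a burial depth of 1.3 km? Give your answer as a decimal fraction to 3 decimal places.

phi = phi₀·exp(−β·d) = 0.75 × exp(−0.575 × 1.3) = 0.75 × exp(−0.7475)
  = 0.75 × 0.4735 = 0.3552

0.355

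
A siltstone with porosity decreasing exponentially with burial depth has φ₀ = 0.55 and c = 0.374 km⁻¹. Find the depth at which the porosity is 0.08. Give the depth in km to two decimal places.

5.15 km

Invert Athy's law: Z = ln(φ₀/φ) / c
Z = ln(0.55/0.08) / 0.374 = ln(6.875) / 0.374 = 1.9279 / 0.374 = 5.155 km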